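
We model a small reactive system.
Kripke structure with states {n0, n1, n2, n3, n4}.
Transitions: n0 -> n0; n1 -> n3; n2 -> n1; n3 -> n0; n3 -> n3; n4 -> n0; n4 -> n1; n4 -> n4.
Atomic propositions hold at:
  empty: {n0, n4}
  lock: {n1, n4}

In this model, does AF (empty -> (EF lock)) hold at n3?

EF lock: least fixpoint, start Z0 = {n1, n4}, add states with some successor in Z. Z1 = {n1, n2, n4}; fixed.
Sat(EF lock) = {n1, n2, n4}
Sat(empty -> (EF lock)) = {n1, n2, n3, n4}
AF (empty -> (EF lock)): least fixpoint, start Z0 = {n1, n2, n3, n4}, add states with every successor in Z. Already a fixed point.
Sat(AF (empty -> (EF lock))) = {n1, n2, n3, n4}
n3 ∈ Sat(AF (empty -> (EF lock))) = {n1, n2, n3, n4}, so the formula holds at n3.

Yes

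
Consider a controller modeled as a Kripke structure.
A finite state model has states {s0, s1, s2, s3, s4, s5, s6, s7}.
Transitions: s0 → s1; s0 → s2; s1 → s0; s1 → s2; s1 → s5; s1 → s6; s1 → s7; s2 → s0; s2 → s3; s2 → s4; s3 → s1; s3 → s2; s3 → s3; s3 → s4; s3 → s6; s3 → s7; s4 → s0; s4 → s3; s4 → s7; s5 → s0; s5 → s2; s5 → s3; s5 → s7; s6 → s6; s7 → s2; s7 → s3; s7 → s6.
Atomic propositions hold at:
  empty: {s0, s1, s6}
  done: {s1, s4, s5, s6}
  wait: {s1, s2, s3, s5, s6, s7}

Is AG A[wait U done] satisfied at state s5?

No

A[wait U done]: least fixpoint, start Z0 = Sat(done) = {s1, s4, s5, s6}, add states in Sat(wait) with every successor in Z. Already a fixed point.
Sat(A[wait U done]) = {s1, s4, s5, s6}
AG A[wait U done]: greatest fixpoint, start Z0 = {s1, s4, s5, s6}, keep only states in Sat with every successor in Z. Z1 = {s6}; fixed.
Sat(AG A[wait U done]) = {s6}
s5 ∉ Sat(AG A[wait U done]) = {s6}, so the formula does not hold at s5.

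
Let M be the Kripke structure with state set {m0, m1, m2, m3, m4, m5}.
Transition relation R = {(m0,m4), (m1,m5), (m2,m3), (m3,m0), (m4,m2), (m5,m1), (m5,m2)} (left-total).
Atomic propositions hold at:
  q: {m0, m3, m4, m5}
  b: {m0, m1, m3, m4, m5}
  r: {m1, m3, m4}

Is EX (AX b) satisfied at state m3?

Yes

Sat(AX b) = {s : every successor in {m0, m1, m3, m4, m5}} = {m0, m1, m2, m3}
Sat(EX (AX b)) = {s : some successor in {m0, m1, m2, m3}} = {m2, m3, m4, m5}
m3 ∈ Sat(EX (AX b)) = {m2, m3, m4, m5}, so the formula holds at m3.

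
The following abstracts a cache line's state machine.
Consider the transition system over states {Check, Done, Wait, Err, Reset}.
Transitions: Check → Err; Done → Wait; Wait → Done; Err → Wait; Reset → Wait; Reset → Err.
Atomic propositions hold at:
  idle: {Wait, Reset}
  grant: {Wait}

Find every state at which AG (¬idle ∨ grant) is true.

Sat(¬idle) = {Check, Done, Err}
Sat(¬idle ∨ grant) = {Check, Done, Wait, Err}
AG (¬idle ∨ grant): greatest fixpoint, start Z0 = {Check, Done, Wait, Err}, keep only states in Sat with every successor in Z. Already a fixed point.
Sat(AG (¬idle ∨ grant)) = {Check, Done, Wait, Err}

{Check, Done, Wait, Err}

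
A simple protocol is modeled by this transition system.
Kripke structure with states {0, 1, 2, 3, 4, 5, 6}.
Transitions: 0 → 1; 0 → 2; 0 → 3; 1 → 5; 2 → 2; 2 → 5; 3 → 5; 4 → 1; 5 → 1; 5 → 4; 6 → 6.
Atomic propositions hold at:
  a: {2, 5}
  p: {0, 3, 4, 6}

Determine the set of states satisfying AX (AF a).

AF a: least fixpoint, start Z0 = {2, 5}, add states with every successor in Z. Z1 = {1, 2, 3, 5}; Z2 = {0, 1, 2, 3, 4, 5}; fixed.
Sat(AF a) = {0, 1, 2, 3, 4, 5}
Sat(AX (AF a)) = {s : every successor in {0, 1, 2, 3, 4, 5}} = {0, 1, 2, 3, 4, 5}

{0, 1, 2, 3, 4, 5}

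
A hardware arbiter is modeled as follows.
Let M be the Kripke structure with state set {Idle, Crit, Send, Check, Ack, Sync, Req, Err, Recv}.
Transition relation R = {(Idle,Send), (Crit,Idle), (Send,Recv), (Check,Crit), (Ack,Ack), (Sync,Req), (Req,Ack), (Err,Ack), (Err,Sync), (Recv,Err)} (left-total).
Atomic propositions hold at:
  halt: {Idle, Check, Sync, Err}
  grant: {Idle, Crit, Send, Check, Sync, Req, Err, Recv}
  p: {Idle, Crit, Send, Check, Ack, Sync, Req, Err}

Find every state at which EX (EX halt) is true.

Sat(EX halt) = {s : some successor in {Idle, Check, Sync, Err}} = {Crit, Err, Recv}
Sat(EX (EX halt)) = {s : some successor in {Crit, Err, Recv}} = {Send, Check, Recv}

{Send, Check, Recv}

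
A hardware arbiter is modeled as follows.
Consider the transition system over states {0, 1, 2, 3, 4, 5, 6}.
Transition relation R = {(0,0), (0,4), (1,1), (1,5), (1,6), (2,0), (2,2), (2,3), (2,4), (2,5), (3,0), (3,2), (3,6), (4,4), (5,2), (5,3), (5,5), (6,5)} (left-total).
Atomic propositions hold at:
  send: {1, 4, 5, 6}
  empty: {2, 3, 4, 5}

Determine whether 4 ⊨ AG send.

AG send: greatest fixpoint, start Z0 = {1, 4, 5, 6}, keep only states in Sat with every successor in Z. Z1 = {1, 4, 6}; Z2 = {4}; fixed.
Sat(AG send) = {4}
4 ∈ Sat(AG send) = {4}, so the formula holds at 4.

Yes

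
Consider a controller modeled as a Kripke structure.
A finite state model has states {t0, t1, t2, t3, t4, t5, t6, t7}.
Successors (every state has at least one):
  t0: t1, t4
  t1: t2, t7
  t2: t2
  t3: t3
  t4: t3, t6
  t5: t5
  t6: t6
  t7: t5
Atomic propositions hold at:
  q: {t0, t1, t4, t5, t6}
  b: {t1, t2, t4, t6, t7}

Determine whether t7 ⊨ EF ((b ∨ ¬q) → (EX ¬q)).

Sat(¬q) = {t2, t3, t7}
Sat(b ∨ ¬q) = {t1, t2, t3, t4, t6, t7}
Sat(EX ¬q) = {s : some successor in {t2, t3, t7}} = {t1, t2, t3, t4}
Sat((b ∨ ¬q) → (EX ¬q)) = {t0, t1, t2, t3, t4, t5}
EF ((b ∨ ¬q) → (EX ¬q)): least fixpoint, start Z0 = {t0, t1, t2, t3, t4, t5}, add states with some successor in Z. Z1 = {t0, t1, t2, t3, t4, t5, t7}; fixed.
Sat(EF ((b ∨ ¬q) → (EX ¬q))) = {t0, t1, t2, t3, t4, t5, t7}
t7 ∈ Sat(EF ((b ∨ ¬q) → (EX ¬q))) = {t0, t1, t2, t3, t4, t5, t7}, so the formula holds at t7.

Yes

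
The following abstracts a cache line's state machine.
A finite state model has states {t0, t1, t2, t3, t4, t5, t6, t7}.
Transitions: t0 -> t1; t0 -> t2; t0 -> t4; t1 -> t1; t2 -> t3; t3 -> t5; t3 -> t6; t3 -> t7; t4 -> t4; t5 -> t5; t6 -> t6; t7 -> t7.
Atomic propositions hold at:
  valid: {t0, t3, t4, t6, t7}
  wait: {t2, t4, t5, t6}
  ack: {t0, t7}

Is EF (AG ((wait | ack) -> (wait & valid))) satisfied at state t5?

Sat(wait | ack) = {t0, t2, t4, t5, t6, t7}
Sat(wait & valid) = {t4, t6}
Sat((wait | ack) -> (wait & valid)) = {t1, t3, t4, t6}
AG ((wait | ack) -> (wait & valid)): greatest fixpoint, start Z0 = {t1, t3, t4, t6}, keep only states in Sat with every successor in Z. Z1 = {t1, t4, t6}; fixed.
Sat(AG ((wait | ack) -> (wait & valid))) = {t1, t4, t6}
EF (AG ((wait | ack) -> (wait & valid))): least fixpoint, start Z0 = {t1, t4, t6}, add states with some successor in Z. Z1 = {t0, t1, t3, t4, t6}; Z2 = {t0, t1, t2, t3, t4, t6}; fixed.
Sat(EF (AG ((wait | ack) -> (wait & valid)))) = {t0, t1, t2, t3, t4, t6}
t5 ∉ Sat(EF (AG ((wait | ack) -> (wait & valid)))) = {t0, t1, t2, t3, t4, t6}, so the formula does not hold at t5.

No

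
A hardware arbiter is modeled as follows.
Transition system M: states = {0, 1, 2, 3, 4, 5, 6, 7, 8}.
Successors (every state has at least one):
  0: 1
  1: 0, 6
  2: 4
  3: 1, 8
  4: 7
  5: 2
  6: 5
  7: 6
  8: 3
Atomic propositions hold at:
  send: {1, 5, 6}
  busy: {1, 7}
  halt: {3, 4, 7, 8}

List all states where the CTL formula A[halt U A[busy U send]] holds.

A[busy U send]: least fixpoint, start Z0 = Sat(send) = {1, 5, 6}, add states in Sat(busy) with every successor in Z. Z1 = {1, 5, 6, 7}; fixed.
Sat(A[busy U send]) = {1, 5, 6, 7}
A[halt U A[busy U send]]: least fixpoint, start Z0 = Sat(A[busy U send]) = {1, 5, 6, 7}, add states in Sat(halt) with every successor in Z. Z1 = {1, 4, 5, 6, 7}; fixed.
Sat(A[halt U A[busy U send]]) = {1, 4, 5, 6, 7}

{1, 4, 5, 6, 7}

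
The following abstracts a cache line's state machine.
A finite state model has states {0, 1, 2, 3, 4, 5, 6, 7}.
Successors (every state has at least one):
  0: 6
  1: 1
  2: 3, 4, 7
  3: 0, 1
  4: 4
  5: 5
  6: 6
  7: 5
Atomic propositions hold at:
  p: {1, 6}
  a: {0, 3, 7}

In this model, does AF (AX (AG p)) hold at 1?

Yes

AG p: greatest fixpoint, start Z0 = {1, 6}, keep only states in Sat with every successor in Z. Already a fixed point.
Sat(AG p) = {1, 6}
Sat(AX (AG p)) = {s : every successor in {1, 6}} = {0, 1, 6}
AF (AX (AG p)): least fixpoint, start Z0 = {0, 1, 6}, add states with every successor in Z. Z1 = {0, 1, 3, 6}; fixed.
Sat(AF (AX (AG p))) = {0, 1, 3, 6}
1 ∈ Sat(AF (AX (AG p))) = {0, 1, 3, 6}, so the formula holds at 1.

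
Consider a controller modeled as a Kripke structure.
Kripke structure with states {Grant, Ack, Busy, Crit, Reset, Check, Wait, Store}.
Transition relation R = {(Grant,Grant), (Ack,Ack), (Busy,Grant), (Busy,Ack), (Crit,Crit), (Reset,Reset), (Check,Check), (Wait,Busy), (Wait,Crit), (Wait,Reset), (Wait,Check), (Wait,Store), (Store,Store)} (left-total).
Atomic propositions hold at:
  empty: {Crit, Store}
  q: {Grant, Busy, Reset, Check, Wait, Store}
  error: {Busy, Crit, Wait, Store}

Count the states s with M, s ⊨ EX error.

Sat(EX error) = {s : some successor in {Busy, Crit, Wait, Store}} = {Crit, Wait, Store}
|Sat(EX error)| = |{Crit, Wait, Store}| = 3.

3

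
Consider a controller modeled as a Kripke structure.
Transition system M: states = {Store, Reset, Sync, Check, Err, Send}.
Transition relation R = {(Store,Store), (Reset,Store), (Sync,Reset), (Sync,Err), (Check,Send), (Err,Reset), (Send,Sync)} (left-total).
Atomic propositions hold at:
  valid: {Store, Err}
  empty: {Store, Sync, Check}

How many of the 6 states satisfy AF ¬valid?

5

Sat(¬valid) = {Reset, Sync, Check, Send}
AF ¬valid: least fixpoint, start Z0 = {Reset, Sync, Check, Send}, add states with every successor in Z. Z1 = {Reset, Sync, Check, Err, Send}; fixed.
Sat(AF ¬valid) = {Reset, Sync, Check, Err, Send}
|Sat(AF ¬valid)| = |{Reset, Sync, Check, Err, Send}| = 5.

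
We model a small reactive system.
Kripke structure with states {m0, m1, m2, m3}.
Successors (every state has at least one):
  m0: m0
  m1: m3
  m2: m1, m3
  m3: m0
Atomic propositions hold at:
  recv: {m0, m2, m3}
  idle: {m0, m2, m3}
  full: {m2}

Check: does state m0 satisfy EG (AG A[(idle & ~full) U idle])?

Sat(~full) = {m0, m1, m3}
Sat(idle & ~full) = {m0, m3}
A[(idle & ~full) U idle]: least fixpoint, start Z0 = Sat(idle) = {m0, m2, m3}, add states in Sat(idle & ~full) with every successor in Z. Already a fixed point.
Sat(A[(idle & ~full) U idle]) = {m0, m2, m3}
AG A[(idle & ~full) U idle]: greatest fixpoint, start Z0 = {m0, m2, m3}, keep only states in Sat with every successor in Z. Z1 = {m0, m3}; fixed.
Sat(AG A[(idle & ~full) U idle]) = {m0, m3}
EG (AG A[(idle & ~full) U idle]): greatest fixpoint, start Z0 = {m0, m3}, keep only states in Sat with some successor in Z. Already a fixed point.
Sat(EG (AG A[(idle & ~full) U idle])) = {m0, m3}
m0 ∈ Sat(EG (AG A[(idle & ~full) U idle])) = {m0, m3}, so the formula holds at m0.

Yes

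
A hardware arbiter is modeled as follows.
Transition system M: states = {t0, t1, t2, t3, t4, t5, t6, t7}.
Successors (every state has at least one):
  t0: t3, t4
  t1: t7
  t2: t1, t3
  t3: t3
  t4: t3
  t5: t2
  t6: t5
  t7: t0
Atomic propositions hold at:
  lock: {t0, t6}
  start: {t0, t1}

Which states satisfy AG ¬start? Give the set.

Sat(¬start) = {t2, t3, t4, t5, t6, t7}
AG ¬start: greatest fixpoint, start Z0 = {t2, t3, t4, t5, t6, t7}, keep only states in Sat with every successor in Z. Z1 = {t3, t4, t5, t6}; Z2 = {t3, t4, t6}; Z3 = {t3, t4}; fixed.
Sat(AG ¬start) = {t3, t4}

{t3, t4}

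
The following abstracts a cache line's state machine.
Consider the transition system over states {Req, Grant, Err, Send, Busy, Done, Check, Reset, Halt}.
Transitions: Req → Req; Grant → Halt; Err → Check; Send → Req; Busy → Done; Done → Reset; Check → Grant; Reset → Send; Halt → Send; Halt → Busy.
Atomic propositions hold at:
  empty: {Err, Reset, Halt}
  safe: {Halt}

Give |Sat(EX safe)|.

Sat(EX safe) = {s : some successor in {Halt}} = {Grant}
|Sat(EX safe)| = |{Grant}| = 1.

1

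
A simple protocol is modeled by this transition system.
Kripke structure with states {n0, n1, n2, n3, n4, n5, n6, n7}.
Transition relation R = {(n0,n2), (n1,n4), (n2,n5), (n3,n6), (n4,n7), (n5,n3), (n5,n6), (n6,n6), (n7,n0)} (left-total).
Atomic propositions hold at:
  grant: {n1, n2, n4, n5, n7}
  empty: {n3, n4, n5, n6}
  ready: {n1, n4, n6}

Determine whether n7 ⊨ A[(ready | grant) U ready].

No

Sat(ready | grant) = {n1, n2, n4, n5, n6, n7}
A[(ready | grant) U ready]: least fixpoint, start Z0 = Sat(ready) = {n1, n4, n6}, add states in Sat(ready | grant) with every successor in Z. Already a fixed point.
Sat(A[(ready | grant) U ready]) = {n1, n4, n6}
n7 ∉ Sat(A[(ready | grant) U ready]) = {n1, n4, n6}, so the formula does not hold at n7.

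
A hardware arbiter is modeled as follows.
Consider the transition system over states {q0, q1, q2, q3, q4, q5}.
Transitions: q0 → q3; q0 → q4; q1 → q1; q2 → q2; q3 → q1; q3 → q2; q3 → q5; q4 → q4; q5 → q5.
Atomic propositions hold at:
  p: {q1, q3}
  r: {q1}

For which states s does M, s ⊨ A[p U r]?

A[p U r]: least fixpoint, start Z0 = Sat(r) = {q1}, add states in Sat(p) with every successor in Z. Already a fixed point.
Sat(A[p U r]) = {q1}

{q1}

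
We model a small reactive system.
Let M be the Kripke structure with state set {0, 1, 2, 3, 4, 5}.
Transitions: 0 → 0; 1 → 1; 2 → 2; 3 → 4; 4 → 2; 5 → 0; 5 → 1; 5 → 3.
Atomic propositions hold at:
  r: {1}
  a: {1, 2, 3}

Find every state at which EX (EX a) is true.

{1, 2, 3, 4, 5}

Sat(EX a) = {s : some successor in {1, 2, 3}} = {1, 2, 4, 5}
Sat(EX (EX a)) = {s : some successor in {1, 2, 4, 5}} = {1, 2, 3, 4, 5}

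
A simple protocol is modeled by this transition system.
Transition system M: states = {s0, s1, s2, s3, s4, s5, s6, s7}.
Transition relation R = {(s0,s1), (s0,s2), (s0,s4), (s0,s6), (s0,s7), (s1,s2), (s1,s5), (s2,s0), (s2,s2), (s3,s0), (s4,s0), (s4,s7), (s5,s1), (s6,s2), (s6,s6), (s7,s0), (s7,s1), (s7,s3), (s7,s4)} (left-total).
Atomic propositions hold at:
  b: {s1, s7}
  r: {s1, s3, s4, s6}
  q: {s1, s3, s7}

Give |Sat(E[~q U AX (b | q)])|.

1

Sat(~q) = {s0, s2, s4, s5, s6}
Sat(b | q) = {s1, s3, s7}
Sat(AX (b | q)) = {s : every successor in {s1, s3, s7}} = {s5}
E[~q U AX (b | q)]: least fixpoint, start Z0 = Sat(AX (b | q)) = {s5}, add states in Sat(~q) with some successor in Z. Already a fixed point.
Sat(E[~q U AX (b | q)]) = {s5}
|Sat(E[~q U AX (b | q)])| = |{s5}| = 1.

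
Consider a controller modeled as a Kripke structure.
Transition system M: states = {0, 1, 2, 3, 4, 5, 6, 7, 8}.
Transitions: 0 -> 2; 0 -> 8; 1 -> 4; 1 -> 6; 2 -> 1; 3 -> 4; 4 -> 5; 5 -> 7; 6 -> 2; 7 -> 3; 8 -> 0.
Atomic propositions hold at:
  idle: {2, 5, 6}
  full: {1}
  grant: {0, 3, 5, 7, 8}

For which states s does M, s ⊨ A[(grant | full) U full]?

Sat(grant | full) = {0, 1, 3, 5, 7, 8}
A[(grant | full) U full]: least fixpoint, start Z0 = Sat(full) = {1}, add states in Sat(grant | full) with every successor in Z. Already a fixed point.
Sat(A[(grant | full) U full]) = {1}

{1}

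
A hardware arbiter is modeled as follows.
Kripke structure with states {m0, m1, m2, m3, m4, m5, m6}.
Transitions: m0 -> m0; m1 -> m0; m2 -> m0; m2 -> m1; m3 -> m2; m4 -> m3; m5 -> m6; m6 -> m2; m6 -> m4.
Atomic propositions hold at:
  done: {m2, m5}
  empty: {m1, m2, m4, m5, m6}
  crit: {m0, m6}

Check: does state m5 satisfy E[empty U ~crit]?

Yes

Sat(~crit) = {m1, m2, m3, m4, m5}
E[empty U ~crit]: least fixpoint, start Z0 = Sat(~crit) = {m1, m2, m3, m4, m5}, add states in Sat(empty) with some successor in Z. Z1 = {m1, m2, m3, m4, m5, m6}; fixed.
Sat(E[empty U ~crit]) = {m1, m2, m3, m4, m5, m6}
m5 ∈ Sat(E[empty U ~crit]) = {m1, m2, m3, m4, m5, m6}, so the formula holds at m5.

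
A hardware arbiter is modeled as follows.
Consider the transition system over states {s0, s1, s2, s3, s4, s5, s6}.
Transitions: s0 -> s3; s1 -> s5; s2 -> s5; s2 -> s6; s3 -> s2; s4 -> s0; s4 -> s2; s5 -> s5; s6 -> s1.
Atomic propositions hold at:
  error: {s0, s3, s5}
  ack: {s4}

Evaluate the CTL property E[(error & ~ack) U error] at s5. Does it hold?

Sat(~ack) = {s0, s1, s2, s3, s5, s6}
Sat(error & ~ack) = {s0, s3, s5}
E[(error & ~ack) U error]: least fixpoint, start Z0 = Sat(error) = {s0, s3, s5}, add states in Sat(error & ~ack) with some successor in Z. Already a fixed point.
Sat(E[(error & ~ack) U error]) = {s0, s3, s5}
s5 ∈ Sat(E[(error & ~ack) U error]) = {s0, s3, s5}, so the formula holds at s5.

Yes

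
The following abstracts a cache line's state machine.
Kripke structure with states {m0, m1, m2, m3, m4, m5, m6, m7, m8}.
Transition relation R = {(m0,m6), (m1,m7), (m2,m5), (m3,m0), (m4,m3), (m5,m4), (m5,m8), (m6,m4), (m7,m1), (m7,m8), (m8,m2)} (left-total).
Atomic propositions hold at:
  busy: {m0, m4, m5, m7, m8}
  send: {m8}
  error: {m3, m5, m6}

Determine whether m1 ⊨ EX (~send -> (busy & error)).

Sat(~send) = {m0, m1, m2, m3, m4, m5, m6, m7}
Sat(busy & error) = {m5}
Sat(~send -> (busy & error)) = {m5, m8}
Sat(EX (~send -> (busy & error))) = {s : some successor in {m5, m8}} = {m2, m5, m7}
m1 ∉ Sat(EX (~send -> (busy & error))) = {m2, m5, m7}, so the formula does not hold at m1.

No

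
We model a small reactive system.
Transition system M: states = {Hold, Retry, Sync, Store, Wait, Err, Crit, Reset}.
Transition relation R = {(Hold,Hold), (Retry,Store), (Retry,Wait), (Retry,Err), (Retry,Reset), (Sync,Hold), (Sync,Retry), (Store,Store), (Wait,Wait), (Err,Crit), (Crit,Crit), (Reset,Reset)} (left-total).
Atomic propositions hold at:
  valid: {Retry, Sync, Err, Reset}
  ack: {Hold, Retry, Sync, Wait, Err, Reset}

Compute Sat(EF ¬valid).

Sat(¬valid) = {Hold, Store, Wait, Crit}
EF ¬valid: least fixpoint, start Z0 = {Hold, Store, Wait, Crit}, add states with some successor in Z. Z1 = {Hold, Retry, Sync, Store, Wait, Err, Crit}; fixed.
Sat(EF ¬valid) = {Hold, Retry, Sync, Store, Wait, Err, Crit}

{Hold, Retry, Sync, Store, Wait, Err, Crit}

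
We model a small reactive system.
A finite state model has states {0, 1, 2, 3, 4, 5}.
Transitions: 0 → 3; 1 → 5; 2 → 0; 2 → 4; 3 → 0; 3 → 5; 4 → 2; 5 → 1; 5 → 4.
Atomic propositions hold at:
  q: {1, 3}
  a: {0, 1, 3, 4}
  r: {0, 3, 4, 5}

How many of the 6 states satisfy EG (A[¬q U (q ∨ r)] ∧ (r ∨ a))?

Sat(¬q) = {0, 2, 4, 5}
Sat(q ∨ r) = {0, 1, 3, 4, 5}
A[¬q U (q ∨ r)]: least fixpoint, start Z0 = Sat((q ∨ r)) = {0, 1, 3, 4, 5}, add states in Sat(¬q) with every successor in Z. Z1 = {0, 1, 2, 3, 4, 5}; fixed.
Sat(A[¬q U (q ∨ r)]) = {0, 1, 2, 3, 4, 5}
Sat(r ∨ a) = {0, 1, 3, 4, 5}
Sat(A[¬q U (q ∨ r)] ∧ (r ∨ a)) = {0, 1, 3, 4, 5}
EG (A[¬q U (q ∨ r)] ∧ (r ∨ a)): greatest fixpoint, start Z0 = {0, 1, 3, 4, 5}, keep only states in Sat with some successor in Z. Z1 = {0, 1, 3, 5}; fixed.
Sat(EG (A[¬q U (q ∨ r)] ∧ (r ∨ a))) = {0, 1, 3, 5}
|Sat(EG (A[¬q U (q ∨ r)] ∧ (r ∨ a)))| = |{0, 1, 3, 5}| = 4.

4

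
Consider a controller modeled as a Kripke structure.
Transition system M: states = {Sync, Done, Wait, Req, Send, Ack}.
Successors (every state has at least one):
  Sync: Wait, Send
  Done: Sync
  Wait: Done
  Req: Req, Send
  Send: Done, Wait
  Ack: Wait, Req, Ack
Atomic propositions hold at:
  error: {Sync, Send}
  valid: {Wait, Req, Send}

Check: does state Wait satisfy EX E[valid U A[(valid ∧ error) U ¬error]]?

Yes

Sat(valid ∧ error) = {Send}
Sat(¬error) = {Done, Wait, Req, Ack}
A[(valid ∧ error) U ¬error]: least fixpoint, start Z0 = Sat(¬error) = {Done, Wait, Req, Ack}, add states in Sat(valid ∧ error) with every successor in Z. Z1 = {Done, Wait, Req, Send, Ack}; fixed.
Sat(A[(valid ∧ error) U ¬error]) = {Done, Wait, Req, Send, Ack}
E[valid U A[(valid ∧ error) U ¬error]]: least fixpoint, start Z0 = Sat(A[(valid ∧ error) U ¬error]) = {Done, Wait, Req, Send, Ack}, add states in Sat(valid) with some successor in Z. Already a fixed point.
Sat(E[valid U A[(valid ∧ error) U ¬error]]) = {Done, Wait, Req, Send, Ack}
Sat(EX E[valid U A[(valid ∧ error) U ¬error]]) = {s : some successor in {Done, Wait, Req, Send, Ack}} = {Sync, Wait, Req, Send, Ack}
Wait ∈ Sat(EX E[valid U A[(valid ∧ error) U ¬error]]) = {Sync, Wait, Req, Send, Ack}, so the formula holds at Wait.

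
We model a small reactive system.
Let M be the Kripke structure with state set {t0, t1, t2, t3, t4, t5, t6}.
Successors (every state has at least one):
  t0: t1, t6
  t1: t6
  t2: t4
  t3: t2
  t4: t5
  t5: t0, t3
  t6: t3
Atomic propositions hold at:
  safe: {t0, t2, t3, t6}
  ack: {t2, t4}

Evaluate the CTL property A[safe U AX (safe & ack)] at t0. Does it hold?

No

Sat(safe & ack) = {t2}
Sat(AX (safe & ack)) = {s : every successor in {t2}} = {t3}
A[safe U AX (safe & ack)]: least fixpoint, start Z0 = Sat(AX (safe & ack)) = {t3}, add states in Sat(safe) with every successor in Z. Z1 = {t3, t6}; fixed.
Sat(A[safe U AX (safe & ack)]) = {t3, t6}
t0 ∉ Sat(A[safe U AX (safe & ack)]) = {t3, t6}, so the formula does not hold at t0.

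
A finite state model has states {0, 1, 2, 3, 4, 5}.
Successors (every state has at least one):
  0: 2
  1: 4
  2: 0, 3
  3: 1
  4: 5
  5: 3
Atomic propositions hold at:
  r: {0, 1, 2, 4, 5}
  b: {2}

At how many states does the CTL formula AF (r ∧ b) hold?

2

Sat(r ∧ b) = {2}
AF (r ∧ b): least fixpoint, start Z0 = {2}, add states with every successor in Z. Z1 = {0, 2}; fixed.
Sat(AF (r ∧ b)) = {0, 2}
|Sat(AF (r ∧ b))| = |{0, 2}| = 2.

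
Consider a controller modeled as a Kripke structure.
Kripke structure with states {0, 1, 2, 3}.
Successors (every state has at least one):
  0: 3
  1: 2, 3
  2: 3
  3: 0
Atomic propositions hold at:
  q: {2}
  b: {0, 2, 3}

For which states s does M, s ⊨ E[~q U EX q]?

Sat(~q) = {0, 1, 3}
Sat(EX q) = {s : some successor in {2}} = {1}
E[~q U EX q]: least fixpoint, start Z0 = Sat(EX q) = {1}, add states in Sat(~q) with some successor in Z. Already a fixed point.
Sat(E[~q U EX q]) = {1}

{1}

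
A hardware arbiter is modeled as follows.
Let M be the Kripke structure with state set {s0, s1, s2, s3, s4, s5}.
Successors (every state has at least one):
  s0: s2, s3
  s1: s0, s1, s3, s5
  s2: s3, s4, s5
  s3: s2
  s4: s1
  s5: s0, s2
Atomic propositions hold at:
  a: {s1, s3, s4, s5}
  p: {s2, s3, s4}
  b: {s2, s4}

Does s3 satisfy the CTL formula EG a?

EG a: greatest fixpoint, start Z0 = {s1, s3, s4, s5}, keep only states in Sat with some successor in Z. Z1 = {s1, s4}; fixed.
Sat(EG a) = {s1, s4}
s3 ∉ Sat(EG a) = {s1, s4}, so the formula does not hold at s3.

No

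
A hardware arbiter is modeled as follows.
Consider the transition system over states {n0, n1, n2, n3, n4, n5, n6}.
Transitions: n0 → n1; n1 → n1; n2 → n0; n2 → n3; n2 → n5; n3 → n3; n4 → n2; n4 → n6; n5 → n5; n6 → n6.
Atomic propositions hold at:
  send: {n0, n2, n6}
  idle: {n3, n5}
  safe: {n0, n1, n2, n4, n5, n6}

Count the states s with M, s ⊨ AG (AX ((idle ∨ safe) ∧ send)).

Sat(idle ∨ safe) = {n0, n1, n2, n3, n4, n5, n6}
Sat((idle ∨ safe) ∧ send) = {n0, n2, n6}
Sat(AX ((idle ∨ safe) ∧ send)) = {s : every successor in {n0, n2, n6}} = {n4, n6}
AG (AX ((idle ∨ safe) ∧ send)): greatest fixpoint, start Z0 = {n4, n6}, keep only states in Sat with every successor in Z. Z1 = {n6}; fixed.
Sat(AG (AX ((idle ∨ safe) ∧ send))) = {n6}
|Sat(AG (AX ((idle ∨ safe) ∧ send)))| = |{n6}| = 1.

1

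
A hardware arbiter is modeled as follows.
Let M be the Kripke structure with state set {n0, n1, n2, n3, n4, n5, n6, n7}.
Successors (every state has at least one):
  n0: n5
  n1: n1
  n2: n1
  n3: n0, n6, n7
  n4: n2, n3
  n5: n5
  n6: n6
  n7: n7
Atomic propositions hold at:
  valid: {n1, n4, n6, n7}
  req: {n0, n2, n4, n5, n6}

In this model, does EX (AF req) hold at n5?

AF req: least fixpoint, start Z0 = {n0, n2, n4, n5, n6}, add states with every successor in Z. Already a fixed point.
Sat(AF req) = {n0, n2, n4, n5, n6}
Sat(EX (AF req)) = {s : some successor in {n0, n2, n4, n5, n6}} = {n0, n3, n4, n5, n6}
n5 ∈ Sat(EX (AF req)) = {n0, n3, n4, n5, n6}, so the formula holds at n5.

Yes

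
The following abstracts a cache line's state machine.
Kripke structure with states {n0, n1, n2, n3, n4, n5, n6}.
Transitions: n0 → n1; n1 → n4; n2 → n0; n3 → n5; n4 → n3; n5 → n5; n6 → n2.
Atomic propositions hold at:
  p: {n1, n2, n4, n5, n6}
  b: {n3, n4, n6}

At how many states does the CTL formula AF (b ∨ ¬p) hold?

Sat(¬p) = {n0, n3}
Sat(b ∨ ¬p) = {n0, n3, n4, n6}
AF (b ∨ ¬p): least fixpoint, start Z0 = {n0, n3, n4, n6}, add states with every successor in Z. Z1 = {n0, n1, n2, n3, n4, n6}; fixed.
Sat(AF (b ∨ ¬p)) = {n0, n1, n2, n3, n4, n6}
|Sat(AF (b ∨ ¬p))| = |{n0, n1, n2, n3, n4, n6}| = 6.

6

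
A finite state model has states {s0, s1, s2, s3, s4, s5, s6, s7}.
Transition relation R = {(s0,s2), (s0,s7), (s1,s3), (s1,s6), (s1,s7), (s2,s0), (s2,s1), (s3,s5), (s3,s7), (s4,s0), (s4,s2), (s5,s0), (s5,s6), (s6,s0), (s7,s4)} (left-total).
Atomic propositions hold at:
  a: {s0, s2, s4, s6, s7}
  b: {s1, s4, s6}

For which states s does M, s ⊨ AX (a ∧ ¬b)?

Sat(¬b) = {s0, s2, s3, s5, s7}
Sat(a ∧ ¬b) = {s0, s2, s7}
Sat(AX (a ∧ ¬b)) = {s : every successor in {s0, s2, s7}} = {s0, s4, s6}

{s0, s4, s6}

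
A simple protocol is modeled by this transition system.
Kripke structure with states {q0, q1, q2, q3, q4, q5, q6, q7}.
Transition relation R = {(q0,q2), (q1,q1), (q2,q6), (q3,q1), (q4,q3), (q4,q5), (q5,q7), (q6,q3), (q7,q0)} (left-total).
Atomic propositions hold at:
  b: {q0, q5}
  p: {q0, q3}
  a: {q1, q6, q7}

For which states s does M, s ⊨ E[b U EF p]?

{q0, q2, q3, q4, q5, q6, q7}

EF p: least fixpoint, start Z0 = {q0, q3}, add states with some successor in Z. Z1 = {q0, q3, q4, q6, q7}; Z2 = {q0, q2, q3, q4, q5, q6, q7}; fixed.
Sat(EF p) = {q0, q2, q3, q4, q5, q6, q7}
E[b U EF p]: least fixpoint, start Z0 = Sat(EF p) = {q0, q2, q3, q4, q5, q6, q7}, add states in Sat(b) with some successor in Z. Already a fixed point.
Sat(E[b U EF p]) = {q0, q2, q3, q4, q5, q6, q7}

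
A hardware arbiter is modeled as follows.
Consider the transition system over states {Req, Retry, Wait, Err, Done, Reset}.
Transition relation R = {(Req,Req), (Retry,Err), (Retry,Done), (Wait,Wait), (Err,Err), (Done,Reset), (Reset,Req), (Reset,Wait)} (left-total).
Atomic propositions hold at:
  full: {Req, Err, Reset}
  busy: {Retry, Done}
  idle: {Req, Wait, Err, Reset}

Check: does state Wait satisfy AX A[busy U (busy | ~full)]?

Sat(~full) = {Retry, Wait, Done}
Sat(busy | ~full) = {Retry, Wait, Done}
A[busy U (busy | ~full)]: least fixpoint, start Z0 = Sat((busy | ~full)) = {Retry, Wait, Done}, add states in Sat(busy) with every successor in Z. Already a fixed point.
Sat(A[busy U (busy | ~full)]) = {Retry, Wait, Done}
Sat(AX A[busy U (busy | ~full)]) = {s : every successor in {Retry, Wait, Done}} = {Wait}
Wait ∈ Sat(AX A[busy U (busy | ~full)]) = {Wait}, so the formula holds at Wait.

Yes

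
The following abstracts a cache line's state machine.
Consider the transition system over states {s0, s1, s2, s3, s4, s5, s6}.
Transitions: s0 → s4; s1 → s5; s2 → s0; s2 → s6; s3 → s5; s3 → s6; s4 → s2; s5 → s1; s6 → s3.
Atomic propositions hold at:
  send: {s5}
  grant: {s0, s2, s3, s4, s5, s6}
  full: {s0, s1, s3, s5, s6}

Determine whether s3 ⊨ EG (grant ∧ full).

Sat(grant ∧ full) = {s0, s3, s5, s6}
EG (grant ∧ full): greatest fixpoint, start Z0 = {s0, s3, s5, s6}, keep only states in Sat with some successor in Z. Z1 = {s3, s6}; fixed.
Sat(EG (grant ∧ full)) = {s3, s6}
s3 ∈ Sat(EG (grant ∧ full)) = {s3, s6}, so the formula holds at s3.

Yes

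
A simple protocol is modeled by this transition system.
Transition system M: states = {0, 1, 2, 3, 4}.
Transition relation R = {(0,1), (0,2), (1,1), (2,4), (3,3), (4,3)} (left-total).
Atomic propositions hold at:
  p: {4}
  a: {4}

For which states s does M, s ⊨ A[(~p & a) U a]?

{4}

Sat(~p) = {0, 1, 2, 3}
Sat(~p & a) = ∅
A[(~p & a) U a]: least fixpoint, start Z0 = Sat(a) = {4}, add states in Sat(~p & a) with every successor in Z. Already a fixed point.
Sat(A[(~p & a) U a]) = {4}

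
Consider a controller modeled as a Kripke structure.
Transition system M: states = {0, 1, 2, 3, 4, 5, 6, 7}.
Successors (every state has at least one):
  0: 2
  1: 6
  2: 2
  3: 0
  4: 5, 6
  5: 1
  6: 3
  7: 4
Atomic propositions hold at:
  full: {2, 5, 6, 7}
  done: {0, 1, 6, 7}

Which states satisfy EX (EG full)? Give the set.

EG full: greatest fixpoint, start Z0 = {2, 5, 6, 7}, keep only states in Sat with some successor in Z. Z1 = {2}; fixed.
Sat(EG full) = {2}
Sat(EX (EG full)) = {s : some successor in {2}} = {0, 2}

{0, 2}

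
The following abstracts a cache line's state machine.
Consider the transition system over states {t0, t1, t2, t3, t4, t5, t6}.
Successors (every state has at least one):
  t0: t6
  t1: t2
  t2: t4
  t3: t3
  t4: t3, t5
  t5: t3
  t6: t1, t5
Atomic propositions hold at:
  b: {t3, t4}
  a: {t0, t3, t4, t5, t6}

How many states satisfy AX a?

Sat(AX a) = {s : every successor in {t0, t3, t4, t5, t6}} = {t0, t2, t3, t4, t5}
|Sat(AX a)| = |{t0, t2, t3, t4, t5}| = 5.

5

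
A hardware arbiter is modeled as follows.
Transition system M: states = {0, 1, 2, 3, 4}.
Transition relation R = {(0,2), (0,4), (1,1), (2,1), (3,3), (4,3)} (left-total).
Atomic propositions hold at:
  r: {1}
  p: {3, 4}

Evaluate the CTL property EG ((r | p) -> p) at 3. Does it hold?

Sat(r | p) = {1, 3, 4}
Sat((r | p) -> p) = {0, 2, 3, 4}
EG ((r | p) -> p): greatest fixpoint, start Z0 = {0, 2, 3, 4}, keep only states in Sat with some successor in Z. Z1 = {0, 3, 4}; fixed.
Sat(EG ((r | p) -> p)) = {0, 3, 4}
3 ∈ Sat(EG ((r | p) -> p)) = {0, 3, 4}, so the formula holds at 3.

Yes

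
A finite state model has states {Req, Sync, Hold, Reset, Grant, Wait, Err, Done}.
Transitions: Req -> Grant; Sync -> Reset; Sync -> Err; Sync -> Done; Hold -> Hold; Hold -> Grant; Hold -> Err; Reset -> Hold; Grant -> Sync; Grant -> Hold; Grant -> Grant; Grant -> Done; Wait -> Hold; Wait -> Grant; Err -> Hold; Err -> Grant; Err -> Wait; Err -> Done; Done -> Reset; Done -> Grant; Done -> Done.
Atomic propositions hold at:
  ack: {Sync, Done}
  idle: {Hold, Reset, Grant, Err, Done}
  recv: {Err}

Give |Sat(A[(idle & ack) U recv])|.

1

Sat(idle & ack) = {Done}
A[(idle & ack) U recv]: least fixpoint, start Z0 = Sat(recv) = {Err}, add states in Sat(idle & ack) with every successor in Z. Already a fixed point.
Sat(A[(idle & ack) U recv]) = {Err}
|Sat(A[(idle & ack) U recv])| = |{Err}| = 1.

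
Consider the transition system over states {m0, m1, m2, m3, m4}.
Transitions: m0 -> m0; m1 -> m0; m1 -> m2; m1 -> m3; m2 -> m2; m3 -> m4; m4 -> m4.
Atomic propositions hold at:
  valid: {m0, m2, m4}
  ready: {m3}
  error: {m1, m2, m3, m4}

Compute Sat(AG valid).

AG valid: greatest fixpoint, start Z0 = {m0, m2, m4}, keep only states in Sat with every successor in Z. Already a fixed point.
Sat(AG valid) = {m0, m2, m4}

{m0, m2, m4}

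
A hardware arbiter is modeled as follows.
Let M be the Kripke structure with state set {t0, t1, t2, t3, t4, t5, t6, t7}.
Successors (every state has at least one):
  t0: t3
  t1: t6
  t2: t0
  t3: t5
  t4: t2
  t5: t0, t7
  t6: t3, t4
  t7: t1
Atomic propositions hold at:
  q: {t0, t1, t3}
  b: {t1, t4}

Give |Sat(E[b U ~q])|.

Sat(~q) = {t2, t4, t5, t6, t7}
E[b U ~q]: least fixpoint, start Z0 = Sat(~q) = {t2, t4, t5, t6, t7}, add states in Sat(b) with some successor in Z. Z1 = {t1, t2, t4, t5, t6, t7}; fixed.
Sat(E[b U ~q]) = {t1, t2, t4, t5, t6, t7}
|Sat(E[b U ~q])| = |{t1, t2, t4, t5, t6, t7}| = 6.

6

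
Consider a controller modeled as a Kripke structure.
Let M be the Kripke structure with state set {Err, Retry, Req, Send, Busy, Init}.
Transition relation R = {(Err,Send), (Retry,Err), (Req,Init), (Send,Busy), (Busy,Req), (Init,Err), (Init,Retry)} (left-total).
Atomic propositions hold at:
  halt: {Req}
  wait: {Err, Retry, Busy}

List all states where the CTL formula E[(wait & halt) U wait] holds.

Sat(wait & halt) = ∅
E[(wait & halt) U wait]: least fixpoint, start Z0 = Sat(wait) = {Err, Retry, Busy}, add states in Sat(wait & halt) with some successor in Z. Already a fixed point.
Sat(E[(wait & halt) U wait]) = {Err, Retry, Busy}

{Err, Retry, Busy}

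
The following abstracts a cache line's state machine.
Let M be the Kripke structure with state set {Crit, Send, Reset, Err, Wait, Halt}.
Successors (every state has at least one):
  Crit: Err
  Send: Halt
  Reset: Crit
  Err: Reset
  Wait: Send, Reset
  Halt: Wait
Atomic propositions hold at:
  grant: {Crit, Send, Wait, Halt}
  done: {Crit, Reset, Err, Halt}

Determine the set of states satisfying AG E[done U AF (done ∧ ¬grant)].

Sat(¬grant) = {Reset, Err}
Sat(done ∧ ¬grant) = {Reset, Err}
AF (done ∧ ¬grant): least fixpoint, start Z0 = {Reset, Err}, add states with every successor in Z. Z1 = {Crit, Reset, Err}; fixed.
Sat(AF (done ∧ ¬grant)) = {Crit, Reset, Err}
E[done U AF (done ∧ ¬grant)]: least fixpoint, start Z0 = Sat(AF (done ∧ ¬grant)) = {Crit, Reset, Err}, add states in Sat(done) with some successor in Z. Already a fixed point.
Sat(E[done U AF (done ∧ ¬grant)]) = {Crit, Reset, Err}
AG E[done U AF (done ∧ ¬grant)]: greatest fixpoint, start Z0 = {Crit, Reset, Err}, keep only states in Sat with every successor in Z. Already a fixed point.
Sat(AG E[done U AF (done ∧ ¬grant)]) = {Crit, Reset, Err}

{Crit, Reset, Err}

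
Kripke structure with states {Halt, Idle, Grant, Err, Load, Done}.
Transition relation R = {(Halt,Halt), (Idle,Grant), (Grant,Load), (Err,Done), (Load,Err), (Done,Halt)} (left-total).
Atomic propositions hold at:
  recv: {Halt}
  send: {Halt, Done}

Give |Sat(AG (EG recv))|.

EG recv: greatest fixpoint, start Z0 = {Halt}, keep only states in Sat with some successor in Z. Already a fixed point.
Sat(EG recv) = {Halt}
AG (EG recv): greatest fixpoint, start Z0 = {Halt}, keep only states in Sat with every successor in Z. Already a fixed point.
Sat(AG (EG recv)) = {Halt}
|Sat(AG (EG recv))| = |{Halt}| = 1.

1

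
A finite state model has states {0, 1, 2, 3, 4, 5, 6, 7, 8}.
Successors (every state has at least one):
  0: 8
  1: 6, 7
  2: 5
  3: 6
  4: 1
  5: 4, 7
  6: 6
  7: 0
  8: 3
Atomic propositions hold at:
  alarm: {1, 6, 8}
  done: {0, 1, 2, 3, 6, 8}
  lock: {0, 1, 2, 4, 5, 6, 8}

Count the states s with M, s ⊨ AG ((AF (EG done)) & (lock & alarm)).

1

EG done: greatest fixpoint, start Z0 = {0, 1, 2, 3, 6, 8}, keep only states in Sat with some successor in Z. Z1 = {0, 1, 3, 6, 8}; fixed.
Sat(EG done) = {0, 1, 3, 6, 8}
AF (EG done): least fixpoint, start Z0 = {0, 1, 3, 6, 8}, add states with every successor in Z. Z1 = {0, 1, 3, 4, 6, 7, 8}; Z2 = {0, 1, 3, 4, 5, 6, 7, 8}; Z3 = {0, 1, 2, 3, 4, 5, 6, 7, 8}; fixed.
Sat(AF (EG done)) = {0, 1, 2, 3, 4, 5, 6, 7, 8}
Sat(lock & alarm) = {1, 6, 8}
Sat((AF (EG done)) & (lock & alarm)) = {1, 6, 8}
AG ((AF (EG done)) & (lock & alarm)): greatest fixpoint, start Z0 = {1, 6, 8}, keep only states in Sat with every successor in Z. Z1 = {6}; fixed.
Sat(AG ((AF (EG done)) & (lock & alarm))) = {6}
|Sat(AG ((AF (EG done)) & (lock & alarm)))| = |{6}| = 1.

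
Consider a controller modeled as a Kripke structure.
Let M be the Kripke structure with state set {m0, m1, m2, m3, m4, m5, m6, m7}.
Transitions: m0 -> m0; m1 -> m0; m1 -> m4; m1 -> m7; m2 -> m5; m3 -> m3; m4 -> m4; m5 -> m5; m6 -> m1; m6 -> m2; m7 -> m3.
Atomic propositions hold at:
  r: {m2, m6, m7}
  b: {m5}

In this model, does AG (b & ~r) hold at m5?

Sat(~r) = {m0, m1, m3, m4, m5}
Sat(b & ~r) = {m5}
AG (b & ~r): greatest fixpoint, start Z0 = {m5}, keep only states in Sat with every successor in Z. Already a fixed point.
Sat(AG (b & ~r)) = {m5}
m5 ∈ Sat(AG (b & ~r)) = {m5}, so the formula holds at m5.

Yes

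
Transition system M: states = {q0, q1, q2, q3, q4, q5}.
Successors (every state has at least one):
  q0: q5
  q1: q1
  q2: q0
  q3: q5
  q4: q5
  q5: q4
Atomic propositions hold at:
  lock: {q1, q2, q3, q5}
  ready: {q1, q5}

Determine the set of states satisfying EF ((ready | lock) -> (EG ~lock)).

{q0, q2, q3, q4, q5}

Sat(ready | lock) = {q1, q2, q3, q5}
Sat(~lock) = {q0, q4}
EG ~lock: greatest fixpoint, start Z0 = {q0, q4}, keep only states in Sat with some successor in Z. Z1 = ∅; fixed.
Sat(EG ~lock) = ∅
Sat((ready | lock) -> (EG ~lock)) = {q0, q4}
EF ((ready | lock) -> (EG ~lock)): least fixpoint, start Z0 = {q0, q4}, add states with some successor in Z. Z1 = {q0, q2, q4, q5}; Z2 = {q0, q2, q3, q4, q5}; fixed.
Sat(EF ((ready | lock) -> (EG ~lock))) = {q0, q2, q3, q4, q5}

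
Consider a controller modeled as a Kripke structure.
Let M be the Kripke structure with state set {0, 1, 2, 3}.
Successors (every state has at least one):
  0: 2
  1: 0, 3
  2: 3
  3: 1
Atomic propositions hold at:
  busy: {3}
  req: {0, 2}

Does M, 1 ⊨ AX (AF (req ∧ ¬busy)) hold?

No

Sat(¬busy) = {0, 1, 2}
Sat(req ∧ ¬busy) = {0, 2}
AF (req ∧ ¬busy): least fixpoint, start Z0 = {0, 2}, add states with every successor in Z. Already a fixed point.
Sat(AF (req ∧ ¬busy)) = {0, 2}
Sat(AX (AF (req ∧ ¬busy))) = {s : every successor in {0, 2}} = {0}
1 ∉ Sat(AX (AF (req ∧ ¬busy))) = {0}, so the formula does not hold at 1.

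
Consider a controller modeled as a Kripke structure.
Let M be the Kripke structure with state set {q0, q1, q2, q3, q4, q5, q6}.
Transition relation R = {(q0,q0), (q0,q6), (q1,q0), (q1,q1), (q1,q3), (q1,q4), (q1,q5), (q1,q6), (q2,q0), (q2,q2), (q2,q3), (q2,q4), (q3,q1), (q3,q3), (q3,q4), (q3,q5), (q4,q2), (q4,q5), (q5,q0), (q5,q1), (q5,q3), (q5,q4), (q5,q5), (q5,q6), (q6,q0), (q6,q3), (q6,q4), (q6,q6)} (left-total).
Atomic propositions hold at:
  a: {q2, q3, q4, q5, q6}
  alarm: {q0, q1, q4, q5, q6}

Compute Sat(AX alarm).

Sat(AX alarm) = {s : every successor in {q0, q1, q4, q5, q6}} = {q0}

{q0}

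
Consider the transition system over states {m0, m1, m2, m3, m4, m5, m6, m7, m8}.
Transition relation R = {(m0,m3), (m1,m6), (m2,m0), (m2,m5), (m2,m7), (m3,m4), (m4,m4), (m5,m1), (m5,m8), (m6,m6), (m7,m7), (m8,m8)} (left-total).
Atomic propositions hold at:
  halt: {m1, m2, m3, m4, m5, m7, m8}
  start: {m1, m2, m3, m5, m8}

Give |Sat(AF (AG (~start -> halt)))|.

Sat(~start) = {m0, m4, m6, m7}
Sat(~start -> halt) = {m1, m2, m3, m4, m5, m7, m8}
AG (~start -> halt): greatest fixpoint, start Z0 = {m1, m2, m3, m4, m5, m7, m8}, keep only states in Sat with every successor in Z. Z1 = {m3, m4, m5, m7, m8}; Z2 = {m3, m4, m7, m8}; fixed.
Sat(AG (~start -> halt)) = {m3, m4, m7, m8}
AF (AG (~start -> halt)): least fixpoint, start Z0 = {m3, m4, m7, m8}, add states with every successor in Z. Z1 = {m0, m3, m4, m7, m8}; fixed.
Sat(AF (AG (~start -> halt))) = {m0, m3, m4, m7, m8}
|Sat(AF (AG (~start -> halt)))| = |{m0, m3, m4, m7, m8}| = 5.

5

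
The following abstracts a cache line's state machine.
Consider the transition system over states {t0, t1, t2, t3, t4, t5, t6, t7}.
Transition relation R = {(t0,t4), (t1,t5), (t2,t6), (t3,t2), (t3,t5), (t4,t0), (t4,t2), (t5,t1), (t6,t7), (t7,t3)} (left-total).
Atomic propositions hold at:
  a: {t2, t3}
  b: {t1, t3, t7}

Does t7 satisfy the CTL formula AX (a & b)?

Yes

Sat(a & b) = {t3}
Sat(AX (a & b)) = {s : every successor in {t3}} = {t7}
t7 ∈ Sat(AX (a & b)) = {t7}, so the formula holds at t7.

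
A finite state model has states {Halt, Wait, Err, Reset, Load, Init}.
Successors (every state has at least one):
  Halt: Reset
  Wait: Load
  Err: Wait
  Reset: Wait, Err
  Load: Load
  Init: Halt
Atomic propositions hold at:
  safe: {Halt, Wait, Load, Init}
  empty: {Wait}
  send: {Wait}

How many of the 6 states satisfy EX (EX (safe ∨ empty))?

5

Sat(safe ∨ empty) = {Halt, Wait, Load, Init}
Sat(EX (safe ∨ empty)) = {s : some successor in {Halt, Wait, Load, Init}} = {Wait, Err, Reset, Load, Init}
Sat(EX (EX (safe ∨ empty))) = {s : some successor in {Wait, Err, Reset, Load, Init}} = {Halt, Wait, Err, Reset, Load}
|Sat(EX (EX (safe ∨ empty)))| = |{Halt, Wait, Err, Reset, Load}| = 5.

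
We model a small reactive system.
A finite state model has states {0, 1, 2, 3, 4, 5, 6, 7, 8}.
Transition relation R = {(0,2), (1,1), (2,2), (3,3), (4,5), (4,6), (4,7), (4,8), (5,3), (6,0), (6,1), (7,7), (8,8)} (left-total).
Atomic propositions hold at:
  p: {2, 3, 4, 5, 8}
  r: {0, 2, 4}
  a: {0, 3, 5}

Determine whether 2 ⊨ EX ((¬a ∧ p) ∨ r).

Sat(¬a) = {1, 2, 4, 6, 7, 8}
Sat(¬a ∧ p) = {2, 4, 8}
Sat((¬a ∧ p) ∨ r) = {0, 2, 4, 8}
Sat(EX ((¬a ∧ p) ∨ r)) = {s : some successor in {0, 2, 4, 8}} = {0, 2, 4, 6, 8}
2 ∈ Sat(EX ((¬a ∧ p) ∨ r)) = {0, 2, 4, 6, 8}, so the formula holds at 2.

Yes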